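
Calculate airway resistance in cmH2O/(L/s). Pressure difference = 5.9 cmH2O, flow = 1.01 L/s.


R = dP / flow
R = 5.9 / 1.01
R = 5.842 cmH2O/(L/s)


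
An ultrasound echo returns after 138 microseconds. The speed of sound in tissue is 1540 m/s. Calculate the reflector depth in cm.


depth = c * t / 2
t = 138 us = 1.3800e-04 s
depth = 1540 * 1.3800e-04 / 2
depth = 0.10626 m = 10.626 cm


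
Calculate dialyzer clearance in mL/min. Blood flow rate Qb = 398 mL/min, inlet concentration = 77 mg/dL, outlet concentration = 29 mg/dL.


K = Qb * (Cb_in - Cb_out) / Cb_in
K = 398 * (77 - 29) / 77
K = 248.1 mL/min


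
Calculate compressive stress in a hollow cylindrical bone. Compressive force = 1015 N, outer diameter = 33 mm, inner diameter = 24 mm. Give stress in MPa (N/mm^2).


A = pi*(r_o^2 - r_i^2)
r_o = 16.5 mm, r_i = 12 mm
A = 402.909 mm^2
sigma = F/A = 1015 / 402.909
sigma = 2.519 MPa


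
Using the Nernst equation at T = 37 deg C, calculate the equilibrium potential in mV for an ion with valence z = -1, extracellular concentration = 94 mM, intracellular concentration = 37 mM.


E = (RT/(zF)) * ln(C_out/C_in)
T = 37 + 273.15 = 310.15 K
E = (8.314 * 310.15 / (-1 * 96485)) * ln(94/37)
E = -24.92 mV


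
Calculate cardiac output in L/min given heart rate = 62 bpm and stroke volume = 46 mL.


CO = HR * SV
CO = 62 * 46 / 1000
CO = 2.852 L/min


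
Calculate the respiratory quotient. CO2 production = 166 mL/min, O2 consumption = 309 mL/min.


RQ = VCO2 / VO2
RQ = 166 / 309
RQ = 0.5372


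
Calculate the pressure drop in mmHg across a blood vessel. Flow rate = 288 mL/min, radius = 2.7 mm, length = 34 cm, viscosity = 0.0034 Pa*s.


dP = 8*mu*L*Q / (pi*r^4)
Q = 288 mL/min = 4.8e-06 m^3/s
dP = 265.879 Pa = 265.879 / 133.322 mmHg = 1.994 mmHg


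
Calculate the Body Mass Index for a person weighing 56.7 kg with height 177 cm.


BMI = weight / height^2
height = 177 cm = 1.77 m
BMI = 56.7 / 1.77^2
BMI = 18.1 kg/m^2


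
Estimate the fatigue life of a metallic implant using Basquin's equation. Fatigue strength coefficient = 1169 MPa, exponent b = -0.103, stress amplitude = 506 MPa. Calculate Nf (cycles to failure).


sigma_a = sigma_f' * (2Nf)^b
2Nf = (sigma_a/sigma_f')^(1/b)
2Nf = (506/1169)^(1/-0.103)
2Nf = 3394.0512
Nf = 1697


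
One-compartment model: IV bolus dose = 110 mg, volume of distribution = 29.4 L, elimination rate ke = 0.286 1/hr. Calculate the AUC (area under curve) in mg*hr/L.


C0 = Dose/Vd = 110/29.4 = 3.7415 mg/L
AUC = C0/ke = 3.7415/0.286
AUC = 13.08 mg*hr/L


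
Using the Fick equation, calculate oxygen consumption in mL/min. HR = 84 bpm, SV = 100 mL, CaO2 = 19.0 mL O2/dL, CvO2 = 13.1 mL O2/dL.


CO = HR*SV = 84*100/1000 = 8.4 L/min
a-v O2 diff = 19.0 - 13.1 = 5.9 mL/dL
VO2 = CO * (CaO2-CvO2) * 10 dL/L
VO2 = 8.4 * 5.9 * 10
VO2 = 495.6 mL/min


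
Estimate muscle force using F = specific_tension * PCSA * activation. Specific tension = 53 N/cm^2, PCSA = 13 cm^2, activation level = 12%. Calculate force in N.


F = sigma * PCSA * activation
F = 53 * 13 * 0.12
F = 82.68 N


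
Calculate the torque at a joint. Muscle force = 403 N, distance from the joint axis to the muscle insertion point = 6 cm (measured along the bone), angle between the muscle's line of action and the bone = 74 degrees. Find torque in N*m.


Torque = F * d * sin(theta)   (moment arm = d*sin(theta))
d = 6 cm = 0.06 m
Torque = 403 * 0.06 * sin(74)
Torque = 23.24 N*m


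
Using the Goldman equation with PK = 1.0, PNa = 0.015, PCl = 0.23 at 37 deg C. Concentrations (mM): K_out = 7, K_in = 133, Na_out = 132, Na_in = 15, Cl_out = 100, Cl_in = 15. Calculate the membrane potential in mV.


Vm = (RT/F)*ln((PK*Ko + PNa*Nao + PCl*Cli)/(PK*Ki + PNa*Nai + PCl*Clo))
Numer = 12.43, Denom = 156.225
Vm = -67.65 mV


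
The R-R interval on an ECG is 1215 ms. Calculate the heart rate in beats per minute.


HR = 60 / RR_interval(s)
RR = 1215 ms = 1.215 s
HR = 60 / 1.215 = 49.38 bpm


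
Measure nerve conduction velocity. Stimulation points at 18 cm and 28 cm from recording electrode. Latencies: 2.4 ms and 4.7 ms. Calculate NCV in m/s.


Distance = (28 - 18) / 100 = 0.1 m
dt = (4.7 - 2.4) / 1000 = 0.0023 s
NCV = dist / dt = 43.48 m/s


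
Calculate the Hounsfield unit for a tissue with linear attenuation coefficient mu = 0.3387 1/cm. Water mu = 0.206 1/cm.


HU = ((mu_tissue - mu_water) / mu_water) * 1000
HU = ((0.3387 - 0.206) / 0.206) * 1000
HU = 644.2


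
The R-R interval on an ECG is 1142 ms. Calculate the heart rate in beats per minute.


HR = 60 / RR_interval(s)
RR = 1142 ms = 1.142 s
HR = 60 / 1.142 = 52.54 bpm


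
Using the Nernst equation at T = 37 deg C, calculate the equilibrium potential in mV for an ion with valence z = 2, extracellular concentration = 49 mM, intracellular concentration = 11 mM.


E = (RT/(zF)) * ln(C_out/C_in)
T = 37 + 273.15 = 310.15 K
E = (8.314 * 310.15 / (2 * 96485)) * ln(49/11)
E = 19.96 mV


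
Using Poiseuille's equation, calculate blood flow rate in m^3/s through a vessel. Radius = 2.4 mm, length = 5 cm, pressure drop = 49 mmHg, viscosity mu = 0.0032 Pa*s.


Q = pi*r^4*dP / (8*mu*L)
r = 0.0024 m, L = 0.05 m
dP = 49 mmHg = 6532.778 Pa
Q = 5.3196e-04 m^3/s


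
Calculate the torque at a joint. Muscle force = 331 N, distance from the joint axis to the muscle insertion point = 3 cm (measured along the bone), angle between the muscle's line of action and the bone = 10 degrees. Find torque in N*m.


Torque = F * d * sin(theta)   (moment arm = d*sin(theta))
d = 3 cm = 0.03 m
Torque = 331 * 0.03 * sin(10)
Torque = 1.724 N*m


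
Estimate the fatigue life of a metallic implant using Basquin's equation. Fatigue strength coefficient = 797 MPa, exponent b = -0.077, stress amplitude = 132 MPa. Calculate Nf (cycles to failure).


sigma_a = sigma_f' * (2Nf)^b
2Nf = (sigma_a/sigma_f')^(1/b)
2Nf = (132/797)^(1/-0.077)
2Nf = 1.3847001e+10
Nf = 6.9235e+09


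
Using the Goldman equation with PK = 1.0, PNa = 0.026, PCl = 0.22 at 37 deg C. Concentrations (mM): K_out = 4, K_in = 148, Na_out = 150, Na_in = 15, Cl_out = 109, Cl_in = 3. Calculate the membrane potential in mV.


Vm = (RT/F)*ln((PK*Ko + PNa*Nao + PCl*Cli)/(PK*Ki + PNa*Nai + PCl*Clo))
Numer = 8.56, Denom = 172.37
Vm = -80.24 mV


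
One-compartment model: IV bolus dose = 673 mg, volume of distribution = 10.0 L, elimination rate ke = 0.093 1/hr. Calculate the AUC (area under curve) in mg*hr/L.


C0 = Dose/Vd = 673/10.0 = 67.3 mg/L
AUC = C0/ke = 67.3/0.093
AUC = 723.7 mg*hr/L


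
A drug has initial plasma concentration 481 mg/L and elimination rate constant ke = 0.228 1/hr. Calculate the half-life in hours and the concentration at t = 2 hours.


t_half = ln(2) / ke = 0.693147 / 0.228 = 3.04 hr
C(t) = C0 * exp(-ke*t) = 481 * exp(-0.228*2)
C(2) = 304.9 mg/L


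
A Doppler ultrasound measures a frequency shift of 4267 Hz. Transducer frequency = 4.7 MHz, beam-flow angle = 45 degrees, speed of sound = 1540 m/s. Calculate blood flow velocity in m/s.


v = fd * c / (2 * f0 * cos(theta))
v = 4267 * 1540 / (2 * 4.7000e+06 * cos(45))
v = 0.9886 m/s


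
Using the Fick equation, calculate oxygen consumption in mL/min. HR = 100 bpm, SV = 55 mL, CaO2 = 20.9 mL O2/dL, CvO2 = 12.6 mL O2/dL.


CO = HR*SV = 100*55/1000 = 5.5 L/min
a-v O2 diff = 20.9 - 12.6 = 8.3 mL/dL
VO2 = CO * (CaO2-CvO2) * 10 dL/L
VO2 = 5.5 * 8.3 * 10
VO2 = 456.5 mL/min


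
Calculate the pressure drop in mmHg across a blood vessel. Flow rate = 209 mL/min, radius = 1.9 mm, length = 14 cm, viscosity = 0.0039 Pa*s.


dP = 8*mu*L*Q / (pi*r^4)
Q = 209 mL/min = 3.48333e-06 m^3/s
dP = 371.632 Pa = 371.632 / 133.322 mmHg = 2.787 mmHg


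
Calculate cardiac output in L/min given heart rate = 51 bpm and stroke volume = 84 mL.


CO = HR * SV
CO = 51 * 84 / 1000
CO = 4.284 L/min


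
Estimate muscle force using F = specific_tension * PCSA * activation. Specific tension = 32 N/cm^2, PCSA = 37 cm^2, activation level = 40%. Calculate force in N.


F = sigma * PCSA * activation
F = 32 * 37 * 0.4
F = 473.6 N


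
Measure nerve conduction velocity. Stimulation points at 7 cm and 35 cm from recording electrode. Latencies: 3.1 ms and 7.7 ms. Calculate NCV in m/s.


Distance = (35 - 7) / 100 = 0.28 m
dt = (7.7 - 3.1) / 1000 = 0.0046 s
NCV = dist / dt = 60.87 m/s


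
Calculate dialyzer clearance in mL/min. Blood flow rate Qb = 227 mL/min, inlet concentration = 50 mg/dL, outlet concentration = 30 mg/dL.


K = Qb * (Cb_in - Cb_out) / Cb_in
K = 227 * (50 - 30) / 50
K = 90.8 mL/min


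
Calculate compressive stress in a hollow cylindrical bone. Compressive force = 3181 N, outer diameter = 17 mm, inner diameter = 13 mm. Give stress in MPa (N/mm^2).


A = pi*(r_o^2 - r_i^2)
r_o = 8.5 mm, r_i = 6.5 mm
A = 94.2478 mm^2
sigma = F/A = 3181 / 94.2478
sigma = 33.75 MPa


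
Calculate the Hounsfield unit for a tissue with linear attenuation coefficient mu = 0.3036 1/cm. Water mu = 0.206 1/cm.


HU = ((mu_tissue - mu_water) / mu_water) * 1000
HU = ((0.3036 - 0.206) / 0.206) * 1000
HU = 473.8


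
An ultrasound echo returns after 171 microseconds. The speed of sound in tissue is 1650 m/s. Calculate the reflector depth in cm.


depth = c * t / 2
t = 171 us = 1.7100e-04 s
depth = 1650 * 1.7100e-04 / 2
depth = 0.141075 m = 14.1075 cm


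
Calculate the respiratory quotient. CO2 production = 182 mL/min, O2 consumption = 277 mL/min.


RQ = VCO2 / VO2
RQ = 182 / 277
RQ = 0.657


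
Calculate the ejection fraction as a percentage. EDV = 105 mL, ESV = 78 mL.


SV = EDV - ESV = 105 - 78 = 27 mL
EF = SV/EDV * 100 = 27/105 * 100
EF = 25.71%


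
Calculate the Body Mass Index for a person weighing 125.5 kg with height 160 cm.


BMI = weight / height^2
height = 160 cm = 1.6 m
BMI = 125.5 / 1.6^2
BMI = 49.02 kg/m^2


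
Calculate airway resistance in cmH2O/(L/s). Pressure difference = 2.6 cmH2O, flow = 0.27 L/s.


R = dP / flow
R = 2.6 / 0.27
R = 9.63 cmH2O/(L/s)


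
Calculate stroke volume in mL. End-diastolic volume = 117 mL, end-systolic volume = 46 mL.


SV = EDV - ESV
SV = 117 - 46
SV = 71 mL


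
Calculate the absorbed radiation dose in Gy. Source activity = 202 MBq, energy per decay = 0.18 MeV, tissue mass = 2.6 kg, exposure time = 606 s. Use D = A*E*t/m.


A = 202 MBq = 2.0200e+08 Bq
E = 0.18 MeV = 2.8836e-14 J
D = A*E*t/m = 2.0200e+08*2.8836e-14*606/2.6
D = 0.001358 Gy


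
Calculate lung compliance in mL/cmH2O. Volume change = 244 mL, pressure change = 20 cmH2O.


C = dV / dP
C = 244 / 20
C = 12.2 mL/cmH2O


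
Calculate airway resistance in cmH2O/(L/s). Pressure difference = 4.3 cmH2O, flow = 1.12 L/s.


R = dP / flow
R = 4.3 / 1.12
R = 3.839 cmH2O/(L/s)


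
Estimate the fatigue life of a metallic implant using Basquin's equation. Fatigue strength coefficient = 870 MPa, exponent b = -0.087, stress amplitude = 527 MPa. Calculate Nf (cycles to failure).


sigma_a = sigma_f' * (2Nf)^b
2Nf = (sigma_a/sigma_f')^(1/b)
2Nf = (527/870)^(1/-0.087)
2Nf = 317.97877
Nf = 159


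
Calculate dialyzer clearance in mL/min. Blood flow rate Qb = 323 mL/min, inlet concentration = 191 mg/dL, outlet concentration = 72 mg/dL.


K = Qb * (Cb_in - Cb_out) / Cb_in
K = 323 * (191 - 72) / 191
K = 201.2 mL/min


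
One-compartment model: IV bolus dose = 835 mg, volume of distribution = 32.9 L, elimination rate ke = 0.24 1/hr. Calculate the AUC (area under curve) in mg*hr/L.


C0 = Dose/Vd = 835/32.9 = 25.3799 mg/L
AUC = C0/ke = 25.3799/0.24
AUC = 105.7 mg*hr/L


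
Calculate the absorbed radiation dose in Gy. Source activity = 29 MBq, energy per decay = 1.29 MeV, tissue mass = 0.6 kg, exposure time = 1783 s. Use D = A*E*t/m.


A = 29 MBq = 2.9000e+07 Bq
E = 1.29 MeV = 2.06658e-13 J
D = A*E*t/m = 2.9000e+07*2.06658e-13*1783/0.6
D = 0.01781 Gy


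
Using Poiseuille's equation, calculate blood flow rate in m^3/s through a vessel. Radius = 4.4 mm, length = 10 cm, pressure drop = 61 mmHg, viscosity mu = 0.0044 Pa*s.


Q = pi*r^4*dP / (8*mu*L)
r = 0.0044 m, L = 0.1 m
dP = 61 mmHg = 8132.642 Pa
Q = 0.002721 m^3/s


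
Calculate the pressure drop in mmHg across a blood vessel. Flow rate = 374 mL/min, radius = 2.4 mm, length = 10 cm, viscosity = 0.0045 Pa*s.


dP = 8*mu*L*Q / (pi*r^4)
Q = 374 mL/min = 6.23333e-06 m^3/s
dP = 215.292 Pa = 215.292 / 133.322 mmHg = 1.615 mmHg


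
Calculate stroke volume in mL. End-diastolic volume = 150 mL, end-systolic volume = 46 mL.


SV = EDV - ESV
SV = 150 - 46
SV = 104 mL


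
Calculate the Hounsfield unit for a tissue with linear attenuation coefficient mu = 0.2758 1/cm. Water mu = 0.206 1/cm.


HU = ((mu_tissue - mu_water) / mu_water) * 1000
HU = ((0.2758 - 0.206) / 0.206) * 1000
HU = 338.8


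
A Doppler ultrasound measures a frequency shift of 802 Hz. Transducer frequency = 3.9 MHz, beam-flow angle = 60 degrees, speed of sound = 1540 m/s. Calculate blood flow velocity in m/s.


v = fd * c / (2 * f0 * cos(theta))
v = 802 * 1540 / (2 * 3.9000e+06 * cos(60))
v = 0.3167 m/s


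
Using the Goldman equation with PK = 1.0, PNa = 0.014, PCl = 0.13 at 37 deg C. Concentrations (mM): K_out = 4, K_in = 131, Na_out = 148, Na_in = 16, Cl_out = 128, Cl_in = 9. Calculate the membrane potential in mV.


Vm = (RT/F)*ln((PK*Ko + PNa*Nao + PCl*Cli)/(PK*Ki + PNa*Nai + PCl*Clo))
Numer = 7.242, Denom = 147.864
Vm = -80.61 mV


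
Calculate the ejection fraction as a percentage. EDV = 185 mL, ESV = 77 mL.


SV = EDV - ESV = 185 - 77 = 108 mL
EF = SV/EDV * 100 = 108/185 * 100
EF = 58.38%


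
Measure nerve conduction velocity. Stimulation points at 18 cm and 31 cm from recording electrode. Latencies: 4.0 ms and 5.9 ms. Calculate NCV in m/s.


Distance = (31 - 18) / 100 = 0.13 m
dt = (5.9 - 4.0) / 1000 = 0.0019 s
NCV = dist / dt = 68.42 m/s


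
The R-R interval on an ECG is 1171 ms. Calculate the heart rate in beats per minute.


HR = 60 / RR_interval(s)
RR = 1171 ms = 1.171 s
HR = 60 / 1.171 = 51.24 bpm


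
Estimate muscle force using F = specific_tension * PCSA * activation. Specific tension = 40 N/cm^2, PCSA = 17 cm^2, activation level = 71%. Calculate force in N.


F = sigma * PCSA * activation
F = 40 * 17 * 0.71
F = 482.8 N


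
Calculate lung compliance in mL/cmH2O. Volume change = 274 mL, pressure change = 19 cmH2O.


C = dV / dP
C = 274 / 19
C = 14.42 mL/cmH2O


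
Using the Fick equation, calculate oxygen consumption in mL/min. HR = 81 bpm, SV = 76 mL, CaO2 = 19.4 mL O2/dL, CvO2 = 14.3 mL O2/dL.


CO = HR*SV = 81*76/1000 = 6.156 L/min
a-v O2 diff = 19.4 - 14.3 = 5.1 mL/dL
VO2 = CO * (CaO2-CvO2) * 10 dL/L
VO2 = 6.156 * 5.1 * 10
VO2 = 314 mL/min


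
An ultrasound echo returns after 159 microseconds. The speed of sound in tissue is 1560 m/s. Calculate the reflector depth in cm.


depth = c * t / 2
t = 159 us = 1.5900e-04 s
depth = 1560 * 1.5900e-04 / 2
depth = 0.12402 m = 12.402 cm


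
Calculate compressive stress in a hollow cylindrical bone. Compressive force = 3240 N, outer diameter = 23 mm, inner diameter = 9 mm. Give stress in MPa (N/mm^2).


A = pi*(r_o^2 - r_i^2)
r_o = 11.5 mm, r_i = 4.5 mm
A = 351.858 mm^2
sigma = F/A = 3240 / 351.858
sigma = 9.208 MPa


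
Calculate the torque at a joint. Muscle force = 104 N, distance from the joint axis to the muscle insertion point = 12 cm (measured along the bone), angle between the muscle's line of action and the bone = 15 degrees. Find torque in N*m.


Torque = F * d * sin(theta)   (moment arm = d*sin(theta))
d = 12 cm = 0.12 m
Torque = 104 * 0.12 * sin(15)
Torque = 3.23 N*m


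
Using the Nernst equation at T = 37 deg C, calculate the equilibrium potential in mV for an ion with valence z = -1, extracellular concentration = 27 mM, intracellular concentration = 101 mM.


E = (RT/(zF)) * ln(C_out/C_in)
T = 37 + 273.15 = 310.15 K
E = (8.314 * 310.15 / (-1 * 96485)) * ln(27/101)
E = 35.26 mV


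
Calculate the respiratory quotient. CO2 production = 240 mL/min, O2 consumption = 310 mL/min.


RQ = VCO2 / VO2
RQ = 240 / 310
RQ = 0.7742


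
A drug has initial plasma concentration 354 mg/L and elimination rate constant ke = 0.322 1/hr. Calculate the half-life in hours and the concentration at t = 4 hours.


t_half = ln(2) / ke = 0.693147 / 0.322 = 2.153 hr
C(t) = C0 * exp(-ke*t) = 354 * exp(-0.322*4)
C(4) = 97.64 mg/L


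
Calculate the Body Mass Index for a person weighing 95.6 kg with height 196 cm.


BMI = weight / height^2
height = 196 cm = 1.96 m
BMI = 95.6 / 1.96^2
BMI = 24.89 kg/m^2


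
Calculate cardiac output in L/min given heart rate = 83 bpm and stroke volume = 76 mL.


CO = HR * SV
CO = 83 * 76 / 1000
CO = 6.308 L/min


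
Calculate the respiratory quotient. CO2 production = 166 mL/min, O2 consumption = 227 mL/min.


RQ = VCO2 / VO2
RQ = 166 / 227
RQ = 0.7313


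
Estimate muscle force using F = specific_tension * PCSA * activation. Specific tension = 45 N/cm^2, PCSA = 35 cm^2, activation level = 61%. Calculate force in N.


F = sigma * PCSA * activation
F = 45 * 35 * 0.61
F = 960.8 N


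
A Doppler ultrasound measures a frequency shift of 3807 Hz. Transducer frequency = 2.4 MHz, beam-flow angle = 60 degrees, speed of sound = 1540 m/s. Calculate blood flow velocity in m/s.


v = fd * c / (2 * f0 * cos(theta))
v = 3807 * 1540 / (2 * 2.4000e+06 * cos(60))
v = 2.443 m/s


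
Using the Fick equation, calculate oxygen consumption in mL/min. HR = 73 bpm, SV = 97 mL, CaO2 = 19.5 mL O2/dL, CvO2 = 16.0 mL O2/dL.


CO = HR*SV = 73*97/1000 = 7.081 L/min
a-v O2 diff = 19.5 - 16.0 = 3.5 mL/dL
VO2 = CO * (CaO2-CvO2) * 10 dL/L
VO2 = 7.081 * 3.5 * 10
VO2 = 247.8 mL/min


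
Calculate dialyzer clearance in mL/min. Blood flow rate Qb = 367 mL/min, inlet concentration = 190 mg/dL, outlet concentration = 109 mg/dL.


K = Qb * (Cb_in - Cb_out) / Cb_in
K = 367 * (190 - 109) / 190
K = 156.5 mL/min


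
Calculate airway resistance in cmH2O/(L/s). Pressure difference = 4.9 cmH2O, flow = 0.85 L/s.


R = dP / flow
R = 4.9 / 0.85
R = 5.765 cmH2O/(L/s)


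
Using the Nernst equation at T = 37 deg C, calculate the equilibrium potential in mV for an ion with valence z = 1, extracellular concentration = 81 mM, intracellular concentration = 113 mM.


E = (RT/(zF)) * ln(C_out/C_in)
T = 37 + 273.15 = 310.15 K
E = (8.314 * 310.15 / (1 * 96485)) * ln(81/113)
E = -8.898 mV


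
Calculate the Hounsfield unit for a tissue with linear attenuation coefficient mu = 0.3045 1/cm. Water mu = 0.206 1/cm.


HU = ((mu_tissue - mu_water) / mu_water) * 1000
HU = ((0.3045 - 0.206) / 0.206) * 1000
HU = 478.2


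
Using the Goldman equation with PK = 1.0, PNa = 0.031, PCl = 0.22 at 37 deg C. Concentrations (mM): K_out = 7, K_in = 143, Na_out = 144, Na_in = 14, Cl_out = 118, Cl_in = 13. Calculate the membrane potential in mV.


Vm = (RT/F)*ln((PK*Ko + PNa*Nao + PCl*Cli)/(PK*Ki + PNa*Nai + PCl*Clo))
Numer = 14.324, Denom = 169.394
Vm = -66.02 mV


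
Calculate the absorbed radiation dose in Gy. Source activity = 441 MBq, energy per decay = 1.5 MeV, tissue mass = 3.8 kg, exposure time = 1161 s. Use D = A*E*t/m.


A = 441 MBq = 4.4100e+08 Bq
E = 1.5 MeV = 2.403e-13 J
D = A*E*t/m = 4.4100e+08*2.403e-13*1161/3.8
D = 0.03238 Gy


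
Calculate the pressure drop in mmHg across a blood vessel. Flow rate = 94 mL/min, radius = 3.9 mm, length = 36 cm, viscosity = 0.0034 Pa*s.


dP = 8*mu*L*Q / (pi*r^4)
Q = 94 mL/min = 1.56667e-06 m^3/s
dP = 21.1077 Pa = 21.1077 / 133.322 mmHg = 0.1583 mmHg


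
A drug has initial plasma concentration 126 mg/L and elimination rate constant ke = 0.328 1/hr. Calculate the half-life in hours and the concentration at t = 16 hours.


t_half = ln(2) / ke = 0.693147 / 0.328 = 2.113 hr
C(t) = C0 * exp(-ke*t) = 126 * exp(-0.328*16)
C(16) = 0.6625 mg/L


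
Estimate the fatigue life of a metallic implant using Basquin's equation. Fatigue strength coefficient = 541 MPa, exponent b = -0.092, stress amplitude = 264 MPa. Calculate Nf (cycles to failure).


sigma_a = sigma_f' * (2Nf)^b
2Nf = (sigma_a/sigma_f')^(1/b)
2Nf = (264/541)^(1/-0.092)
2Nf = 2437.1604
Nf = 1219


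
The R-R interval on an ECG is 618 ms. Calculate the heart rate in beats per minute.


HR = 60 / RR_interval(s)
RR = 618 ms = 0.618 s
HR = 60 / 0.618 = 97.09 bpm


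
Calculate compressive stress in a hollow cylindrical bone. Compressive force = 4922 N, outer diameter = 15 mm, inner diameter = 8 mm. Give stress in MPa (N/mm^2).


A = pi*(r_o^2 - r_i^2)
r_o = 7.5 mm, r_i = 4 mm
A = 126.449 mm^2
sigma = F/A = 4922 / 126.449
sigma = 38.92 MPa


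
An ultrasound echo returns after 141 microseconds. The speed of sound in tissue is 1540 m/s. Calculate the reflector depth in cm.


depth = c * t / 2
t = 141 us = 1.4100e-04 s
depth = 1540 * 1.4100e-04 / 2
depth = 0.10857 m = 10.857 cm


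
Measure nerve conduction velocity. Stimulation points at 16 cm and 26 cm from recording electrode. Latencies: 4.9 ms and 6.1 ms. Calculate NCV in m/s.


Distance = (26 - 16) / 100 = 0.1 m
dt = (6.1 - 4.9) / 1000 = 0.0012 s
NCV = dist / dt = 83.33 m/s


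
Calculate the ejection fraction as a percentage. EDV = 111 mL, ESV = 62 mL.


SV = EDV - ESV = 111 - 62 = 49 mL
EF = SV/EDV * 100 = 49/111 * 100
EF = 44.14%


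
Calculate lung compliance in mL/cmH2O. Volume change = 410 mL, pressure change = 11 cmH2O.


C = dV / dP
C = 410 / 11
C = 37.27 mL/cmH2O


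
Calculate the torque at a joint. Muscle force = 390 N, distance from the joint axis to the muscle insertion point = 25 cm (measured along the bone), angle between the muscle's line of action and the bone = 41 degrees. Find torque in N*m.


Torque = F * d * sin(theta)   (moment arm = d*sin(theta))
d = 25 cm = 0.25 m
Torque = 390 * 0.25 * sin(41)
Torque = 63.97 N*m


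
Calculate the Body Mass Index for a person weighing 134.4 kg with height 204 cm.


BMI = weight / height^2
height = 204 cm = 2.04 m
BMI = 134.4 / 2.04^2
BMI = 32.3 kg/m^2


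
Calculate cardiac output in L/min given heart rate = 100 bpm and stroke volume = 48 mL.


CO = HR * SV
CO = 100 * 48 / 1000
CO = 4.8 L/min


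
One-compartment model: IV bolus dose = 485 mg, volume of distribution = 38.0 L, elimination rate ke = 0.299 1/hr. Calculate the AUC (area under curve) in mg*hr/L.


C0 = Dose/Vd = 485/38.0 = 12.7632 mg/L
AUC = C0/ke = 12.7632/0.299
AUC = 42.69 mg*hr/L


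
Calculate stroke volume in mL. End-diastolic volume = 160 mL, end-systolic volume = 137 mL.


SV = EDV - ESV
SV = 160 - 137
SV = 23 mL


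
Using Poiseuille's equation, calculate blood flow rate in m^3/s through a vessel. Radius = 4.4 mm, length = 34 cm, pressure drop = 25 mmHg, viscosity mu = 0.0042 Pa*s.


Q = pi*r^4*dP / (8*mu*L)
r = 0.0044 m, L = 0.34 m
dP = 25 mmHg = 3333.05 Pa
Q = 3.4355e-04 m^3/s


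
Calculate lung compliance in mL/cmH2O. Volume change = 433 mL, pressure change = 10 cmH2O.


C = dV / dP
C = 433 / 10
C = 43.3 mL/cmH2O


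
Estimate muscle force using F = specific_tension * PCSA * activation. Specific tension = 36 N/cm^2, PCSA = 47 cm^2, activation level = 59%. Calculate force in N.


F = sigma * PCSA * activation
F = 36 * 47 * 0.59
F = 998.3 N


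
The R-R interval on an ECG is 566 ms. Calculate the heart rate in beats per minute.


HR = 60 / RR_interval(s)
RR = 566 ms = 0.566 s
HR = 60 / 0.566 = 106 bpm


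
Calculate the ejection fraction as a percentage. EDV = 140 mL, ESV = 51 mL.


SV = EDV - ESV = 140 - 51 = 89 mL
EF = SV/EDV * 100 = 89/140 * 100
EF = 63.57%


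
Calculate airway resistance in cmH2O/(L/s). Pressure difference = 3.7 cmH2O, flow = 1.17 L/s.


R = dP / flow
R = 3.7 / 1.17
R = 3.162 cmH2O/(L/s)


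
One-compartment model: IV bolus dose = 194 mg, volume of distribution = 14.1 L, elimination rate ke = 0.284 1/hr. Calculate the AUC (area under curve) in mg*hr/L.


C0 = Dose/Vd = 194/14.1 = 13.7589 mg/L
AUC = C0/ke = 13.7589/0.284
AUC = 48.45 mg*hr/L


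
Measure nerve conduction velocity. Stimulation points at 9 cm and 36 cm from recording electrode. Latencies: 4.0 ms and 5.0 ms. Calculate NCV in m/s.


Distance = (36 - 9) / 100 = 0.27 m
dt = (5.0 - 4.0) / 1000 = 0.001 s
NCV = dist / dt = 270 m/s


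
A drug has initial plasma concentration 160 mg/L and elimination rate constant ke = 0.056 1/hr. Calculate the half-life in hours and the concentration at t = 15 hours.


t_half = ln(2) / ke = 0.693147 / 0.056 = 12.38 hr
C(t) = C0 * exp(-ke*t) = 160 * exp(-0.056*15)
C(15) = 69.07 mg/L


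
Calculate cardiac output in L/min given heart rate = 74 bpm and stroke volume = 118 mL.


CO = HR * SV
CO = 74 * 118 / 1000
CO = 8.732 L/min


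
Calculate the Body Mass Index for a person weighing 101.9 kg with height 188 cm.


BMI = weight / height^2
height = 188 cm = 1.88 m
BMI = 101.9 / 1.88^2
BMI = 28.83 kg/m^2


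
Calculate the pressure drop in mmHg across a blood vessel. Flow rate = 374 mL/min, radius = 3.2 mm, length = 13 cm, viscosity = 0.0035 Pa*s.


dP = 8*mu*L*Q / (pi*r^4)
Q = 374 mL/min = 6.23333e-06 m^3/s
dP = 68.8766 Pa = 68.8766 / 133.322 mmHg = 0.5166 mmHg


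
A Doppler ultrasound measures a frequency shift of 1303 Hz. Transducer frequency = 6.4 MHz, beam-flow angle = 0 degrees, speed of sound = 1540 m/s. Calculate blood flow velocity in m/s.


v = fd * c / (2 * f0 * cos(theta))
v = 1303 * 1540 / (2 * 6.4000e+06 * cos(0))
v = 0.1568 m/s


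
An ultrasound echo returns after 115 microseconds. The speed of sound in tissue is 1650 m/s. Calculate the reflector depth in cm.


depth = c * t / 2
t = 115 us = 1.1500e-04 s
depth = 1650 * 1.1500e-04 / 2
depth = 0.094875 m = 9.4875 cm


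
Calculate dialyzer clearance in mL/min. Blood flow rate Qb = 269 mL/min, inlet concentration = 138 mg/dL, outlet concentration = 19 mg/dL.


K = Qb * (Cb_in - Cb_out) / Cb_in
K = 269 * (138 - 19) / 138
K = 232 mL/min


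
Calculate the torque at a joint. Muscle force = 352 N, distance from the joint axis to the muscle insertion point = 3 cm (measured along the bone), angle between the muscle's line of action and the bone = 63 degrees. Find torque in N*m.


Torque = F * d * sin(theta)   (moment arm = d*sin(theta))
d = 3 cm = 0.03 m
Torque = 352 * 0.03 * sin(63)
Torque = 9.409 N*m


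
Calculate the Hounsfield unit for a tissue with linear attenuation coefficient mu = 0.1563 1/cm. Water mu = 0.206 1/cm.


HU = ((mu_tissue - mu_water) / mu_water) * 1000
HU = ((0.1563 - 0.206) / 0.206) * 1000
HU = -241.3


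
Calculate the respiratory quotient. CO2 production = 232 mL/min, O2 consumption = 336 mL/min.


RQ = VCO2 / VO2
RQ = 232 / 336
RQ = 0.6905


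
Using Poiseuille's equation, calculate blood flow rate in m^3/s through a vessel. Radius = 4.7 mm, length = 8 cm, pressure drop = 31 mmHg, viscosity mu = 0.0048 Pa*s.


Q = pi*r^4*dP / (8*mu*L)
r = 0.0047 m, L = 0.08 m
dP = 31 mmHg = 4132.982 Pa
Q = 0.002062 m^3/s


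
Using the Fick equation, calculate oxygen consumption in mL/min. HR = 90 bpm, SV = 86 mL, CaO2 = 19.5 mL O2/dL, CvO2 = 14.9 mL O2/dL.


CO = HR*SV = 90*86/1000 = 7.74 L/min
a-v O2 diff = 19.5 - 14.9 = 4.6 mL/dL
VO2 = CO * (CaO2-CvO2) * 10 dL/L
VO2 = 7.74 * 4.6 * 10
VO2 = 356 mL/min


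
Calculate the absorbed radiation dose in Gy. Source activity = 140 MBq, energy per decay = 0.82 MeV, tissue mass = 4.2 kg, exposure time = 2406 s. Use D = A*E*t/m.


A = 140 MBq = 1.4000e+08 Bq
E = 0.82 MeV = 1.31364e-13 J
D = A*E*t/m = 1.4000e+08*1.31364e-13*2406/4.2
D = 0.01054 Gy


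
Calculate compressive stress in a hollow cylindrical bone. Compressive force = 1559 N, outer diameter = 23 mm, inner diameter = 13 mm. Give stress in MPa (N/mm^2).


A = pi*(r_o^2 - r_i^2)
r_o = 11.5 mm, r_i = 6.5 mm
A = 282.743 mm^2
sigma = F/A = 1559 / 282.743
sigma = 5.514 MPa


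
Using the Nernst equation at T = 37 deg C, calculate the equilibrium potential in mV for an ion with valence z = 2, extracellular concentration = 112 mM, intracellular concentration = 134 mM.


E = (RT/(zF)) * ln(C_out/C_in)
T = 37 + 273.15 = 310.15 K
E = (8.314 * 310.15 / (2 * 96485)) * ln(112/134)
E = -2.396 mV


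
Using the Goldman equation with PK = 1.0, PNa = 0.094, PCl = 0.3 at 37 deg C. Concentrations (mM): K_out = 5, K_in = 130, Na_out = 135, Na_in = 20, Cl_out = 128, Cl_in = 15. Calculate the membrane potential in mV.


Vm = (RT/F)*ln((PK*Ko + PNa*Nao + PCl*Cli)/(PK*Ki + PNa*Nai + PCl*Clo))
Numer = 22.19, Denom = 170.28
Vm = -54.46 mV


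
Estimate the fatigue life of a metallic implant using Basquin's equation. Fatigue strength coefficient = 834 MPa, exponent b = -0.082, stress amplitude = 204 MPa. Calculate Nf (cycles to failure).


sigma_a = sigma_f' * (2Nf)^b
2Nf = (sigma_a/sigma_f')^(1/b)
2Nf = (204/834)^(1/-0.082)
2Nf = 28691594
Nf = 1.4346e+07


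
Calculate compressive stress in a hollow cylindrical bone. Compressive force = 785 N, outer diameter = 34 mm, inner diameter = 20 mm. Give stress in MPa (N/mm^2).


A = pi*(r_o^2 - r_i^2)
r_o = 17 mm, r_i = 10 mm
A = 593.761 mm^2
sigma = F/A = 785 / 593.761
sigma = 1.322 MPa


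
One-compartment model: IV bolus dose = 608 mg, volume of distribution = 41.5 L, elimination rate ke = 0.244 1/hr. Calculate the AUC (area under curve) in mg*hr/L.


C0 = Dose/Vd = 608/41.5 = 14.6506 mg/L
AUC = C0/ke = 14.6506/0.244
AUC = 60.04 mg*hr/L


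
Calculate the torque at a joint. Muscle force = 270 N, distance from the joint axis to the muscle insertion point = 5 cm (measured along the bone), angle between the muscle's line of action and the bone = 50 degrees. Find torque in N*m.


Torque = F * d * sin(theta)   (moment arm = d*sin(theta))
d = 5 cm = 0.05 m
Torque = 270 * 0.05 * sin(50)
Torque = 10.34 N*m


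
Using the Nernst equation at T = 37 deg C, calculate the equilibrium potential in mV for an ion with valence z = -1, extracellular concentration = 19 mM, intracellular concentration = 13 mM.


E = (RT/(zF)) * ln(C_out/C_in)
T = 37 + 273.15 = 310.15 K
E = (8.314 * 310.15 / (-1 * 96485)) * ln(19/13)
E = -10.14 mV


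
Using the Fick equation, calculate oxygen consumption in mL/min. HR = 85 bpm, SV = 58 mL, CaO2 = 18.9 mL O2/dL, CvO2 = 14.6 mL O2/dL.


CO = HR*SV = 85*58/1000 = 4.93 L/min
a-v O2 diff = 18.9 - 14.6 = 4.3 mL/dL
VO2 = CO * (CaO2-CvO2) * 10 dL/L
VO2 = 4.93 * 4.3 * 10
VO2 = 212 mL/min


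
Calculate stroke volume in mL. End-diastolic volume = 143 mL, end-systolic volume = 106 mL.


SV = EDV - ESV
SV = 143 - 106
SV = 37 mL


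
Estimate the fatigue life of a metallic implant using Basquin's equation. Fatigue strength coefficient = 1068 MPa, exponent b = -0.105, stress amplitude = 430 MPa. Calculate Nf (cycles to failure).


sigma_a = sigma_f' * (2Nf)^b
2Nf = (sigma_a/sigma_f')^(1/b)
2Nf = (430/1068)^(1/-0.105)
2Nf = 5792.7366
Nf = 2896


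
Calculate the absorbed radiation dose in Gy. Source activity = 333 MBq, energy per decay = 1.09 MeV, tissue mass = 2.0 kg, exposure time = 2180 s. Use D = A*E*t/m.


A = 333 MBq = 3.3300e+08 Bq
E = 1.09 MeV = 1.74618e-13 J
D = A*E*t/m = 3.3300e+08*1.74618e-13*2180/2.0
D = 0.06338 Gy


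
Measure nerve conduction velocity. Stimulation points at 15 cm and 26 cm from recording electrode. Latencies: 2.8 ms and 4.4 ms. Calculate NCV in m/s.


Distance = (26 - 15) / 100 = 0.11 m
dt = (4.4 - 2.8) / 1000 = 0.0016 s
NCV = dist / dt = 68.75 m/s


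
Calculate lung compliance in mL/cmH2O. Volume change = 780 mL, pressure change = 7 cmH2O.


C = dV / dP
C = 780 / 7
C = 111.4 mL/cmH2O


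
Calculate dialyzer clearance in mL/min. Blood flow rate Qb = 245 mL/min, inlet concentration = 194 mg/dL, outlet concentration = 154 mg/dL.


K = Qb * (Cb_in - Cb_out) / Cb_in
K = 245 * (194 - 154) / 194
K = 50.52 mL/min


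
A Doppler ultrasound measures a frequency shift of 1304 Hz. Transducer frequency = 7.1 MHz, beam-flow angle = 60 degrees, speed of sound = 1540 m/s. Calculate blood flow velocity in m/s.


v = fd * c / (2 * f0 * cos(theta))
v = 1304 * 1540 / (2 * 7.1000e+06 * cos(60))
v = 0.2828 m/s


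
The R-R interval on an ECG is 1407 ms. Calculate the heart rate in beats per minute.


HR = 60 / RR_interval(s)
RR = 1407 ms = 1.407 s
HR = 60 / 1.407 = 42.64 bpm


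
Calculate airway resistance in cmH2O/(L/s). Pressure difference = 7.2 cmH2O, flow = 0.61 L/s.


R = dP / flow
R = 7.2 / 0.61
R = 11.8 cmH2O/(L/s)


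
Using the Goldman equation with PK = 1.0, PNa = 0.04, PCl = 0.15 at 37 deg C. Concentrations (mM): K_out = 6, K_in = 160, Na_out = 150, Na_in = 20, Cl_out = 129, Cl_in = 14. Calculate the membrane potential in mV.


Vm = (RT/F)*ln((PK*Ko + PNa*Nao + PCl*Cli)/(PK*Ki + PNa*Nai + PCl*Clo))
Numer = 14.1, Denom = 180.15
Vm = -68.09 mV


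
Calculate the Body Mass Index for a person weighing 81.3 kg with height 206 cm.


BMI = weight / height^2
height = 206 cm = 2.06 m
BMI = 81.3 / 2.06^2
BMI = 19.16 kg/m^2


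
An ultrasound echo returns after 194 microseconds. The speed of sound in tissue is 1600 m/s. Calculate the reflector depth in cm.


depth = c * t / 2
t = 194 us = 1.9400e-04 s
depth = 1600 * 1.9400e-04 / 2
depth = 0.1552 m = 15.52 cm


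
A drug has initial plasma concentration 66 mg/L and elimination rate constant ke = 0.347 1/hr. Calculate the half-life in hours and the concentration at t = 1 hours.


t_half = ln(2) / ke = 0.693147 / 0.347 = 1.998 hr
C(t) = C0 * exp(-ke*t) = 66 * exp(-0.347*1)
C(1) = 46.65 mg/L


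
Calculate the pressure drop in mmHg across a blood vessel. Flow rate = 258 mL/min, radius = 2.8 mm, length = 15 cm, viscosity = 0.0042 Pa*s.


dP = 8*mu*L*Q / (pi*r^4)
Q = 258 mL/min = 4.3e-06 m^3/s
dP = 112.232 Pa = 112.232 / 133.322 mmHg = 0.8418 mmHg


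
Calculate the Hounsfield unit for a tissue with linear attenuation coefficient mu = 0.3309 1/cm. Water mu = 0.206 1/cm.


HU = ((mu_tissue - mu_water) / mu_water) * 1000
HU = ((0.3309 - 0.206) / 0.206) * 1000
HU = 606.3


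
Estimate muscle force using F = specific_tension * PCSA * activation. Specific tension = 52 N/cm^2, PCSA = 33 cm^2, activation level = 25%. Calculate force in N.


F = sigma * PCSA * activation
F = 52 * 33 * 0.25
F = 429 N


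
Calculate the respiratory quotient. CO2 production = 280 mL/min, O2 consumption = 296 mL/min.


RQ = VCO2 / VO2
RQ = 280 / 296
RQ = 0.9459


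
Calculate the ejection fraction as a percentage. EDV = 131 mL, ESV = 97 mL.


SV = EDV - ESV = 131 - 97 = 34 mL
EF = SV/EDV * 100 = 34/131 * 100
EF = 25.95%


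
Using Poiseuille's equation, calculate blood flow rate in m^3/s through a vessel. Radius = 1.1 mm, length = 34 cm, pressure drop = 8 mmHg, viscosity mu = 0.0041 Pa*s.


Q = pi*r^4*dP / (8*mu*L)
r = 0.0011 m, L = 0.34 m
dP = 8 mmHg = 1066.576 Pa
Q = 4.3991e-07 m^3/s


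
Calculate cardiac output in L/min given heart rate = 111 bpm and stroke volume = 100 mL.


CO = HR * SV
CO = 111 * 100 / 1000
CO = 11.1 L/min


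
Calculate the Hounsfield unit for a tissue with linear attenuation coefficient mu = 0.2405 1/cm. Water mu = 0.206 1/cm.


HU = ((mu_tissue - mu_water) / mu_water) * 1000
HU = ((0.2405 - 0.206) / 0.206) * 1000
HU = 167.5


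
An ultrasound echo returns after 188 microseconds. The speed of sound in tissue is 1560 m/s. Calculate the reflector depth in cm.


depth = c * t / 2
t = 188 us = 1.8800e-04 s
depth = 1560 * 1.8800e-04 / 2
depth = 0.14664 m = 14.664 cm


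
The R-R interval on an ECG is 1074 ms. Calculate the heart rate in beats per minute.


HR = 60 / RR_interval(s)
RR = 1074 ms = 1.074 s
HR = 60 / 1.074 = 55.87 bpm


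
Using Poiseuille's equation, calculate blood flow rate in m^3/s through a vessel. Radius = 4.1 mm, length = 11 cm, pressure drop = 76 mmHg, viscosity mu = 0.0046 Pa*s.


Q = pi*r^4*dP / (8*mu*L)
r = 0.0041 m, L = 0.11 m
dP = 76 mmHg = 10132.472 Pa
Q = 0.002222 m^3/s


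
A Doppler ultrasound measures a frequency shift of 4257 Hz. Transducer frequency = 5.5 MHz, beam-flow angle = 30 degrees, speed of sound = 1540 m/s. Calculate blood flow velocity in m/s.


v = fd * c / (2 * f0 * cos(theta))
v = 4257 * 1540 / (2 * 5.5000e+06 * cos(30))
v = 0.6882 m/s


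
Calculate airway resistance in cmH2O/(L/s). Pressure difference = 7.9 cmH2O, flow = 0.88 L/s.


R = dP / flow
R = 7.9 / 0.88
R = 8.977 cmH2O/(L/s)


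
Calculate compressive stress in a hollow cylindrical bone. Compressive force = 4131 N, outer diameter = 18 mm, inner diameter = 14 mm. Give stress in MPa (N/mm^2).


A = pi*(r_o^2 - r_i^2)
r_o = 9 mm, r_i = 7 mm
A = 100.531 mm^2
sigma = F/A = 4131 / 100.531
sigma = 41.09 MPa


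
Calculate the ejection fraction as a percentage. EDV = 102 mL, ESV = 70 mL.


SV = EDV - ESV = 102 - 70 = 32 mL
EF = SV/EDV * 100 = 32/102 * 100
EF = 31.37%


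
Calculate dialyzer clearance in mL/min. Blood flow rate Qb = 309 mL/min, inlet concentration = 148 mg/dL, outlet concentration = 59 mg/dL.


K = Qb * (Cb_in - Cb_out) / Cb_in
K = 309 * (148 - 59) / 148
K = 185.8 mL/min


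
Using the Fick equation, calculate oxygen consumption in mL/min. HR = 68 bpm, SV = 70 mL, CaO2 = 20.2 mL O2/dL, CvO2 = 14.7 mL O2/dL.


CO = HR*SV = 68*70/1000 = 4.76 L/min
a-v O2 diff = 20.2 - 14.7 = 5.5 mL/dL
VO2 = CO * (CaO2-CvO2) * 10 dL/L
VO2 = 4.76 * 5.5 * 10
VO2 = 261.8 mL/min


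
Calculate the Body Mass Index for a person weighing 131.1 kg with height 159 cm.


BMI = weight / height^2
height = 159 cm = 1.59 m
BMI = 131.1 / 1.59^2
BMI = 51.86 kg/m^2


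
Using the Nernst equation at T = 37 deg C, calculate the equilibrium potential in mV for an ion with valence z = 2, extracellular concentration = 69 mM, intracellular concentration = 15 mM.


E = (RT/(zF)) * ln(C_out/C_in)
T = 37 + 273.15 = 310.15 K
E = (8.314 * 310.15 / (2 * 96485)) * ln(69/15)
E = 20.39 mV


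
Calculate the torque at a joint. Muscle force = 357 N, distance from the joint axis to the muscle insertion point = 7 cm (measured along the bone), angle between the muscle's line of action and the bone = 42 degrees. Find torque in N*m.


Torque = F * d * sin(theta)   (moment arm = d*sin(theta))
d = 7 cm = 0.07 m
Torque = 357 * 0.07 * sin(42)
Torque = 16.72 N*m


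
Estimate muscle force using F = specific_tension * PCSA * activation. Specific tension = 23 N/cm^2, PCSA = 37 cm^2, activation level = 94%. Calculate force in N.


F = sigma * PCSA * activation
F = 23 * 37 * 0.94
F = 799.9 N


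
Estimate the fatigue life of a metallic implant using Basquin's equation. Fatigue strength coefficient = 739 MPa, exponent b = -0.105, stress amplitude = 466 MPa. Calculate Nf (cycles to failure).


sigma_a = sigma_f' * (2Nf)^b
2Nf = (sigma_a/sigma_f')^(1/b)
2Nf = (466/739)^(1/-0.105)
2Nf = 80.765152
Nf = 40.38


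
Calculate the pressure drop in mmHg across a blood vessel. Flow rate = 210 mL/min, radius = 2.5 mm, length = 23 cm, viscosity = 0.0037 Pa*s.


dP = 8*mu*L*Q / (pi*r^4)
Q = 210 mL/min = 3.5e-06 m^3/s
dP = 194.168 Pa = 194.168 / 133.322 mmHg = 1.456 mmHg


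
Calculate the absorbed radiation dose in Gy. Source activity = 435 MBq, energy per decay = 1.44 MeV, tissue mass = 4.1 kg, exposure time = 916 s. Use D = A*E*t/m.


A = 435 MBq = 4.3500e+08 Bq
E = 1.44 MeV = 2.30688e-13 J
D = A*E*t/m = 4.3500e+08*2.30688e-13*916/4.1
D = 0.02242 Gy


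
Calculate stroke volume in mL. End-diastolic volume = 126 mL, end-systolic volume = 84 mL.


SV = EDV - ESV
SV = 126 - 84
SV = 42 mL


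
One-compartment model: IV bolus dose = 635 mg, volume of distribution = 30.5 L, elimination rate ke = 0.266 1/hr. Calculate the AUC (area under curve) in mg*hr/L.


C0 = Dose/Vd = 635/30.5 = 20.8197 mg/L
AUC = C0/ke = 20.8197/0.266
AUC = 78.27 mg*hr/L


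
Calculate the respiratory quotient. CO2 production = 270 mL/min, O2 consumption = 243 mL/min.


RQ = VCO2 / VO2
RQ = 270 / 243
RQ = 1.111
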